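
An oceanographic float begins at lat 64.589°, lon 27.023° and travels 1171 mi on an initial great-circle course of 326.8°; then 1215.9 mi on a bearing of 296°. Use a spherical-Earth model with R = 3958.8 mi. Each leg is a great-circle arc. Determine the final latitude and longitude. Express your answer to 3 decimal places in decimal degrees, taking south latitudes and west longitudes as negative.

Apply the spherical direct solution leg by leg, carrying full precision between legs.
Leg 1: from (64.589°, 27.023°), δ = 1171/3958.8 = 0.295797 rad, θ = 326.8° → φ = 75.625°, λ = -12.987°.
Leg 2: from (75.625°, -12.987°), δ = 1215.9/3958.8 = 0.307139 rad, θ = 296° → φ = 72.992°, λ = -81.265°.

latitude 72.992°, longitude -81.265°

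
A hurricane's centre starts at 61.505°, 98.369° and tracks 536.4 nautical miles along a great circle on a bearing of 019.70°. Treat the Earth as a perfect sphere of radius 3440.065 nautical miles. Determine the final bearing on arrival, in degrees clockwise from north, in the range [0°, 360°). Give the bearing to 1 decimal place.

final bearing 27.6°

The arc subtends δ = 536.4/3440.065 = 0.155927 rad at the centre.
Converting: φ₁ = 1.073465 rad, θ = 0.343830 rad.
Destination latitude: φ₂ = arcsin( sin φ₁ cos δ + cos φ₁ sin δ cos θ ) = arcsin(0.937949) = 69.710°.
For the longitude increment, Δλ = atan2( sin θ sin δ cos φ₁, cos δ − sin φ₁ sin φ₂ ) = atan2(0.024975, 0.163543) = 8.683°.
Hence λ₂ = 98.369° + 8.683° = 107.052°.
The forward bearing on arrival equals the back-azimuth from the destination plus 180°.
Back-azimuth from P₂ (69.7°, 107.1°) to P₁ (61.5°, 98.4°), with Δλ' = λ₁ − λ₂ = -8.7°: atan2( sin Δλ' cos φ₁ , cos φ₂ sin φ₁ − sin φ₂ cos φ₁ cos Δλ' ) = 207.6°.
Final bearing = (207.6° + 180°) mod 360° = 27.6°.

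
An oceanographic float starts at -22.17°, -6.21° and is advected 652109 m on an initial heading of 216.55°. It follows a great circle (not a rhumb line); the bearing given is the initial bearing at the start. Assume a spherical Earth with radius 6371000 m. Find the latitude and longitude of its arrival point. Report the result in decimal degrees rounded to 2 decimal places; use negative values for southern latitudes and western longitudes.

latitude -26.83°, longitude -10.12°

The arc subtends δ = 652109/6371000 = 0.102356 rad at the centre.
With φ₁ = -22.17° = -0.386939 rad and θ = 216.55° = 3.779510 rad:
Applying the spherical law of cosines for sides, sin φ₂ = sin φ₁ cos δ + cos φ₁ sin δ cos θ = -0.451395, so φ₂ = -26.83°.
For the longitude increment, Δλ = atan2( sin θ sin δ cos φ₁, cos δ − sin φ₁ sin φ₂ ) = atan2(-0.056350, 0.824430) = -3.91°.
Hence λ₂ = -6.21° + -3.91° = -10.12°.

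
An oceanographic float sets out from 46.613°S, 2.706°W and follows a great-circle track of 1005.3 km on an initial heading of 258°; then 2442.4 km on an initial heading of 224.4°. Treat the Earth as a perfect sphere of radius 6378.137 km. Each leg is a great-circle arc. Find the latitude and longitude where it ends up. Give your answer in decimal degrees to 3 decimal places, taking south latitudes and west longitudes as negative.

Apply the spherical direct solution leg by leg, carrying full precision between legs.
Leg 1: from (-46.613°, -2.706°), δ = 1005.3/6378.137 = 0.157617 rad, θ = 258° → φ = -47.743°, λ = -15.904°.
Leg 2: from (-47.743°, -15.904°), δ = 2442.4/6378.137 = 0.382933 rad, θ = 224.4° → φ = -60.003°, λ = -47.431°.

latitude -60.003°, longitude -47.431°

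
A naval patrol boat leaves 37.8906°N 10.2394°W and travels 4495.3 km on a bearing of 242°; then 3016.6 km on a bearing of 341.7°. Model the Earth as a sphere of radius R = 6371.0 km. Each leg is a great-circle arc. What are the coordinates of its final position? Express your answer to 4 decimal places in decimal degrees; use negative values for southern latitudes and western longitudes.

latitude 38.5982°, longitude -56.8079°

Apply the spherical direct solution leg by leg, carrying full precision between legs.
Leg 1: from (37.8906°, -10.2394°), δ = 4495.3/6371 = 0.705588 rad, θ = 242° → φ = 13.1353°, λ = -46.2517°.
Leg 2: from (13.1353°, -46.2517°), δ = 3016.6/6371 = 0.473489 rad, θ = 341.7° → φ = 38.5982°, λ = -56.8079°.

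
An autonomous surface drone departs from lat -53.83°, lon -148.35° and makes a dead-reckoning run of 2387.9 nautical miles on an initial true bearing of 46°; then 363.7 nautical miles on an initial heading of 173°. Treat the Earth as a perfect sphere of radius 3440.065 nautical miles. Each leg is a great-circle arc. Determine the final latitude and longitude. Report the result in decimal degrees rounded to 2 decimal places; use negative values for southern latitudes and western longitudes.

Apply the spherical direct solution leg by leg, carrying full precision between legs.
Leg 1: from (-53.83°, -148.35°), δ = 2387.9/3440.065 = 0.694144 rad, θ = 46° → φ = -20.99°, λ = -118.82°.
Leg 2: from (-20.99°, -118.82°), δ = 363.7/3440.065 = 0.105725 rad, θ = 173° → φ = -27.00°, λ = -117.99°.

latitude -27.00°, longitude -117.99°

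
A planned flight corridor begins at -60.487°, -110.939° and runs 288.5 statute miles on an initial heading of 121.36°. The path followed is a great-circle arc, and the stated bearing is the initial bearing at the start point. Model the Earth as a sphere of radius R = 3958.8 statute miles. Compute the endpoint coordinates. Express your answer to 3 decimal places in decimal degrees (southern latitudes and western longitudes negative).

Angular distance δ = d/R = 288.5 / 3958.8 = 0.072876 rad.
Converting: φ₁ = -1.055697 rad, θ = 2.118132 rad.
Applying the spherical law of cosines for sides, sin φ₂ = sin φ₁ cos δ + cos φ₁ sin δ cos θ = -0.886600, so φ₂ = -62.449°.
Δλ = atan2( sin θ sin δ cos φ₁ , cos δ − sin φ₁ sin φ₂ ) = atan2(0.030628, 0.225787) = 0.134829 rad = 7.725°.
λ₂ = -110.939° + 7.725° = -103.214°.

latitude -62.449°, longitude -103.214°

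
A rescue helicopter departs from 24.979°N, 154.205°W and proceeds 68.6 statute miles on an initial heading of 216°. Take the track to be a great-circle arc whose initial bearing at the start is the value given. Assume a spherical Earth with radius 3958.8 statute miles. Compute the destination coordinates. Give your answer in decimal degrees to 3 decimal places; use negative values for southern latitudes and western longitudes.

latitude 24.174°, longitude -154.845°

Central angle δ = d/R = 0.017328 rad.
With φ₁ = 24.979° = 0.435966 rad and θ = 216° = 3.769911 rad:
Destination latitude: φ₂ = arcsin( sin φ₁ cos δ + cos φ₁ sin δ cos θ ) = arcsin(0.409516) = 24.174°.
For the longitude increment, Δλ = atan2( sin θ sin δ cos φ₁, cos δ − sin φ₁ sin φ₂ ) = atan2(-0.009232, 0.826917) = -0.640°.
Hence λ₂ = -154.205° + -0.640° = -154.845°.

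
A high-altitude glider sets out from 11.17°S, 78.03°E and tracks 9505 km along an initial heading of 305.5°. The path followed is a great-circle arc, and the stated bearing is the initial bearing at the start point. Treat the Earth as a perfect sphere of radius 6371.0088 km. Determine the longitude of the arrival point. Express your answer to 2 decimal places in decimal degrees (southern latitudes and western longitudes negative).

Angular distance δ = d/R = 9505 / 6371.0088 = 1.491914 rad.
Start latitude φ₁ = -0.194953 rad; initial bearing θ = 5.331981 rad.
Applying the spherical law of cosines for sides, sin φ₂ = sin φ₁ cos δ + cos φ₁ sin δ cos θ = 0.552666, so φ₂ = 33.55°.
For the longitude increment, Δλ = atan2( sin θ sin δ cos φ₁, cos δ − sin φ₁ sin φ₂ ) = atan2(-0.796210, 0.185863) = -76.86°.
λ₂ = 78.03° + -76.86° = 1.17°.

longitude 1.17°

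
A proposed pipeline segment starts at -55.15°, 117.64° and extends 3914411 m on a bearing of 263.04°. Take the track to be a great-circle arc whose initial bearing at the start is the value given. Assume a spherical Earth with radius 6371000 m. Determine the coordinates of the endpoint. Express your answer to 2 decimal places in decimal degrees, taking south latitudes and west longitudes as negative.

latitude -45.27°, longitude 63.23°

δ = 3914411/6371000 = 0.614411 rad (35.2031°).
With φ₁ = -55.15° = -0.962549 rad and θ = 263.04° = 4.590914 rad:
Applying the spherical law of cosines for sides, sin φ₂ = sin φ₁ cos δ + cos φ₁ sin δ cos θ = -0.710482, so φ₂ = -45.27°.
Then Δλ = atan2(-0.326989, 0.234055) = -0.949551 rad, from sin θ sin δ cos φ₁ over cos δ − sin φ₁ sin φ₂.
λ₂ = λ₁ + Δλ = 63.23°.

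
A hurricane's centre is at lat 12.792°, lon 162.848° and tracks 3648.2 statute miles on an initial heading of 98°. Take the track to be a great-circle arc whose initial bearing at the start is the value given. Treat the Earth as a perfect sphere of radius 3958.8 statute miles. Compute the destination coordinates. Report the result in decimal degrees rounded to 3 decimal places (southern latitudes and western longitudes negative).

δ = 3648.2/3958.8 = 0.921542 rad (52.8005°).
With φ₁ = 12.792° = 0.223263 rad and θ = 98° = 1.710423 rad:
Destination latitude: φ₂ = arcsin( sin φ₁ cos δ + cos φ₁ sin δ cos θ ) = arcsin(0.025759) = 1.476°.
Then Δλ = atan2(0.769206, 0.598889) = 0.909253 rad, from sin θ sin δ cos φ₁ over cos δ − sin φ₁ sin φ₂.
λ₂ = 162.848° + 52.096° = 214.944°, normalized to (−180°, 180°] → -145.056°.

latitude 1.476°, longitude -145.056°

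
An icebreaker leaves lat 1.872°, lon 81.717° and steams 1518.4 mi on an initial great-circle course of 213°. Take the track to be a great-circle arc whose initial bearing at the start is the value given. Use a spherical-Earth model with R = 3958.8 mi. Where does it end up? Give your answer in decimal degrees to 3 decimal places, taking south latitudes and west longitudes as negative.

Central angle δ = d/R = 0.383551 rad.
Converting: φ₁ = 0.032673 rad, θ = 3.717551 rad.
Destination latitude: φ₂ = arcsin( sin φ₁ cos δ + cos φ₁ sin δ cos θ ) = arcsin(-0.283383) = -16.462°.
For the longitude increment, Δλ = atan2( sin θ sin δ cos φ₁, cos δ − sin φ₁ sin φ₂ ) = atan2(-0.203704, 0.936599) = -12.270°.
Hence λ₂ = 81.717° + -12.270° = 69.447°.

latitude -16.462°, longitude 69.447°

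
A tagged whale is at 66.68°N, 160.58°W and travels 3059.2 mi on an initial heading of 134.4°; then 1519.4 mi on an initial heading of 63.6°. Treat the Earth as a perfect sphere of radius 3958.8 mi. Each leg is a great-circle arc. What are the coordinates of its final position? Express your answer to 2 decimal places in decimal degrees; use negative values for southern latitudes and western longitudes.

Apply the spherical direct solution leg by leg, carrying full precision between legs.
Leg 1: from (66.68°, -160.58°), δ = 3059.2/3958.8 = 0.772759 rad, θ = 134.4° → φ = 27.65°, λ = -126.31°.
Leg 2: from (27.65°, -126.31°), δ = 1519.4/3958.8 = 0.383803 rad, θ = 63.6° → φ = 35.30°, λ = -102.04°.

latitude 35.30°, longitude -102.04°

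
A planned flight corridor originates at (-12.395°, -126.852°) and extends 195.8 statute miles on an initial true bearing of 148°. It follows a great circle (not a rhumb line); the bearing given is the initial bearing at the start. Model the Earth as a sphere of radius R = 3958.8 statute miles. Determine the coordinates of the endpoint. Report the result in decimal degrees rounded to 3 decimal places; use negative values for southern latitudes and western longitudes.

latitude -14.794°, longitude -125.299°

Angular distance δ = d/R = 195.8 / 3958.8 = 0.049459 rad.
With φ₁ = -12.395° = -0.216334 rad and θ = 148° = 2.583087 rad:
Destination latitude: φ₂ = arcsin( sin φ₁ cos δ + cos φ₁ sin δ cos θ ) = arcsin(-0.255337) = -14.794°.
Δλ = atan2( sin θ sin δ cos φ₁ , cos δ − sin φ₁ sin φ₂ ) = atan2(0.025588, 0.943969) = 0.027100 rad = 1.553°.
λ₂ = -126.852° + 1.553° = -125.299°.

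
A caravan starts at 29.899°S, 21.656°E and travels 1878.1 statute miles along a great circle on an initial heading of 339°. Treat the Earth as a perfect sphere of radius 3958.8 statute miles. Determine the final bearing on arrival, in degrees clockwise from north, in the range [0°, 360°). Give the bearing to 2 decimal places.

final bearing 341.85°

Central angle δ = d/R = 0.474411 rad.
Start latitude φ₁ = -0.521836 rad; initial bearing θ = 5.916666 rad.
sin φ₂ = sin φ₁ cos δ + cos φ₁ sin δ cos θ = (-0.498473)(0.889562) + (0.866905)(0.456815)(0.933580) = -0.073710
φ₂ = asin(-0.073710) = -0.073777 rad = -4.227°.
Δλ = atan2( sin θ sin δ cos φ₁ , cos δ − sin φ₁ sin φ₂ ) = atan2(-0.141919, 0.852819) = -0.164901 rad = -9.448°.
Hence λ₂ = 21.656° + -9.448° = 12.208°.
The forward bearing on arrival equals the back-azimuth from the destination plus 180°.
Back-azimuth from P₂ (-4.23°, 12.21°) to P₁ (-29.90°, 21.66°), with Δλ' = λ₁ − λ₂ = 9.45°: atan2( sin Δλ' cos φ₁ , cos φ₂ sin φ₁ − sin φ₂ cos φ₁ cos Δλ' ) = 161.85°.
Final bearing = (161.85° + 180°) mod 360° = 341.85°.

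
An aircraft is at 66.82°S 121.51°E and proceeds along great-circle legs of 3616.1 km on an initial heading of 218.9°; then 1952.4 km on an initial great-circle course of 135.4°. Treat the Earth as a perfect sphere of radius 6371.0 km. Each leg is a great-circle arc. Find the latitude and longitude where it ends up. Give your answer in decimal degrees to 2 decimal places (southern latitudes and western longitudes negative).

latitude -75.79°, longitude 82.31°

Apply the spherical direct solution leg by leg, carrying full precision between legs.
Leg 1: from (-66.82°, 121.51°), δ = 3616.1/6371 = 0.567588 rad, θ = 218.9° → φ = -70.02°, λ = 22.64°.
Leg 2: from (-70.02°, 22.64°), δ = 1952.4/6371 = 0.306451 rad, θ = 135.4° → φ = -75.79°, λ = 82.31°.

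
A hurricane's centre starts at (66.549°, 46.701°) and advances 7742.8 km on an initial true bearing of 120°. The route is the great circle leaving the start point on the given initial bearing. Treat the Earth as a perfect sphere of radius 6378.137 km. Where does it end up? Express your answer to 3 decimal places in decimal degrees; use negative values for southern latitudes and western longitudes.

latitude 7.701°, longitude 101.672°

δ = 7742.8/6378.137 = 1.213959 rad (69.5548°).
With φ₁ = 66.549° = 1.161499 rad and θ = 120° = 2.094395 rad:
Destination latitude: φ₂ = arcsin( sin φ₁ cos δ + cos φ₁ sin δ cos θ ) = arcsin(0.134011) = 7.701°.
For the longitude increment, Δλ = atan2( sin θ sin δ cos φ₁, cos δ − sin φ₁ sin φ₂ ) = atan2(0.322937, 0.226370) = 54.971°.
Hence λ₂ = 46.701° + 54.971° = 101.672°.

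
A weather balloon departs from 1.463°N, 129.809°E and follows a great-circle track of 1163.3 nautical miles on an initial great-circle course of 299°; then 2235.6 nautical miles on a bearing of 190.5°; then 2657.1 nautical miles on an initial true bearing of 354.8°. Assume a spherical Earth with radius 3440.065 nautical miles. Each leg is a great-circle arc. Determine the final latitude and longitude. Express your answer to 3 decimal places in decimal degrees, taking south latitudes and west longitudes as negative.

Apply the spherical direct solution leg by leg, carrying full precision between legs.
Leg 1: from (1.463°, 129.809°), δ = 1163.3/3440.065 = 0.338162 rad, θ = 299° → φ = 10.654°, λ = 112.637°.
Leg 2: from (10.654°, 112.637°), δ = 2235.6/3440.065 = 0.649871 rad, θ = 190.5° → φ = -25.945°, λ = 105.593°.
Leg 3: from (-25.945°, 105.593°), δ = 2657.1/3440.065 = 0.772398 rad, θ = 354.8° → φ = 18.154°, λ = 101.776°.

latitude 18.154°, longitude 101.776°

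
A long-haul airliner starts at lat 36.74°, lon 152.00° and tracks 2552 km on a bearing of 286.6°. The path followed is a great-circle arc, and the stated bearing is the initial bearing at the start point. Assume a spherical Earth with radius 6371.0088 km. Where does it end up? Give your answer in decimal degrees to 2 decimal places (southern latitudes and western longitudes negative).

The arc subtends δ = 2552/6371.0088 = 0.400565 rad at the centre.
Start latitude φ₁ = 0.641234 rad; initial bearing θ = 5.002114 rad.
Destination latitude: φ₂ = arcsin( sin φ₁ cos δ + cos φ₁ sin δ cos θ ) = arcsin(0.640105) = 39.80°.
For the longitude increment, Δλ = atan2( sin θ sin δ cos φ₁, cos δ − sin φ₁ sin φ₂ ) = atan2(-0.299457, 0.537940) = -29.10°.
λ₂ = λ₁ + Δλ = 122.90°.

latitude 39.80°, longitude 122.90°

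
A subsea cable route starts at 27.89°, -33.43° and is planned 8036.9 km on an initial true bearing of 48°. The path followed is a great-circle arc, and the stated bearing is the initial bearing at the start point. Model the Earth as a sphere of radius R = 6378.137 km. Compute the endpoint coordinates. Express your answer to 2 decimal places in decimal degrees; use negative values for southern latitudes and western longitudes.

latitude 44.92°, longitude 58.82°

The arc subtends δ = 8036.9/6378.137 = 1.260070 rad at the centre.
With φ₁ = 27.89° = 0.486772 rad and θ = 48° = 0.837758 rad:
Applying the spherical law of cosines for sides, sin φ₂ = sin φ₁ cos δ + cos φ₁ sin δ cos θ = 0.706110, so φ₂ = 44.92°.
Δλ = atan2( sin θ sin δ cos φ₁ , cos δ − sin φ₁ sin φ₂ ) = atan2(0.625372, -0.024551) = 1.610034 rad = 92.25°.
λ₂ = -33.43° + 92.25° = 58.82°.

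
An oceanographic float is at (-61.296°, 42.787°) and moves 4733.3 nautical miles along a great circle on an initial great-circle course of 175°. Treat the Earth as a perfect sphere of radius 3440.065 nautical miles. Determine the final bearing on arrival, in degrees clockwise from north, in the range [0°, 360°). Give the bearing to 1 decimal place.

final bearing 3.1°

The arc subtends δ = 4733.3/3440.065 = 1.375933 rad at the centre.
With φ₁ = -61.296° = -1.069817 rad and θ = 175° = 3.054326 rad:
Destination latitude: φ₂ = arcsin( sin φ₁ cos δ + cos φ₁ sin δ cos θ ) = arcsin(-0.639239) = -39.735°.
Then Δλ = atan2(0.041067, -0.367053) = 3.030172 rad, from sin θ sin δ cos φ₁ over cos δ − sin φ₁ sin φ₂.
λ₂ = 42.787° + 173.616° = 216.403°, normalized to (−180°, 180°] → -143.597°.
The forward bearing on arrival equals the back-azimuth from the destination plus 180°.
Back-azimuth from P₂ (-39.7°, -143.6°) to P₁ (-61.3°, 42.8°), with Δλ' = λ₁ − λ₂ = 186.4°: atan2( sin Δλ' cos φ₁ , cos φ₂ sin φ₁ − sin φ₂ cos φ₁ cos Δλ' ) = 183.1°.
Final bearing = (183.1° + 180°) mod 360° = 3.1°.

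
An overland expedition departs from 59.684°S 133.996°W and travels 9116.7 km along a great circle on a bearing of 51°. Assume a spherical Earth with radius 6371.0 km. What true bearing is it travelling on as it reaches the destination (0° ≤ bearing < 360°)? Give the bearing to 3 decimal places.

Angular distance δ = d/R = 9116.7 / 6371 = 1.430968 rad.
Converting: φ₁ = -1.041682 rad, θ = 0.890118 rad.
sin φ₂ = sin φ₁ cos δ + cos φ₁ sin δ cos θ = (-0.863255)(0.139373) + (0.504769)(0.990240)(0.629320) = 0.194247
φ₂ = asin(0.194247) = 0.195490 rad = 11.201°.
For the longitude increment, Δλ = atan2( sin θ sin δ cos φ₁, cos δ − sin φ₁ sin φ₂ ) = atan2(0.388450, 0.307057) = 51.675°.
λ₂ = -133.996° + 51.675° = -82.321°.
The forward bearing on arrival equals the back-azimuth from the destination plus 180°.
Back-azimuth from P₂ (11.201°, -82.321°) to P₁ (-59.684°, -133.996°), with Δλ' = λ₁ − λ₂ = -51.675°: atan2( sin Δλ' cos φ₁ , cos φ₂ sin φ₁ − sin φ₂ cos φ₁ cos Δλ' ) = 203.572°.
Final bearing = (203.572° + 180°) mod 360° = 23.572°.

final bearing 23.572°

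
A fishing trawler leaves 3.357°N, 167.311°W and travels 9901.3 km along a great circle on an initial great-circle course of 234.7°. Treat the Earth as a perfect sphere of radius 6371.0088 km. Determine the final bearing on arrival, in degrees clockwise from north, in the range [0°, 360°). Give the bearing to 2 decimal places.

Angular distance δ = d/R = 9901.3 / 6371.0088 = 1.554118 rad.
With φ₁ = 3.357° = 0.058591 rad and θ = 234.7° = 4.096288 rad:
Applying the spherical law of cosines for sides, sin φ₂ = sin φ₁ cos δ + cos φ₁ sin δ cos θ = -0.575809, so φ₂ = -35.156°.
Δλ = atan2( sin θ sin δ cos φ₁ , cos δ − sin φ₁ sin φ₂ ) = atan2(-0.814624, 0.050395) = -1.509012 rad = -86.460°.
λ₂ = -167.311° + -86.460° = -253.771°, normalized to (−180°, 180°] → 106.229°.
The forward bearing on arrival equals the back-azimuth from the destination plus 180°.
Back-azimuth from P₂ (-35.16°, 106.23°) to P₁ (3.36°, -167.31°), with Δλ' = λ₁ − λ₂ = -273.54°: atan2( sin Δλ' cos φ₁ , cos φ₂ sin φ₁ − sin φ₂ cos φ₁ cos Δλ' ) = 85.22°.
Final bearing = (85.22° + 180°) mod 360° = 265.22°.

final bearing 265.22°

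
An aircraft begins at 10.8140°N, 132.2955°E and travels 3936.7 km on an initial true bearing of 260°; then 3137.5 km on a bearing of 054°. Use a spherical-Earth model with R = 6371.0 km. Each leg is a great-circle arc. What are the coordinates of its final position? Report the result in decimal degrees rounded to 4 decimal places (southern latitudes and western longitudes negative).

latitude 18.9766°, longitude 121.3088°

Apply the spherical direct solution leg by leg, carrying full precision between legs.
Leg 1: from (10.8140°, 132.2955°), δ = 3936.7/6371 = 0.617909 rad, θ = 260° → φ = 3.1021°, λ = 97.4498°.
Leg 2: from (3.1021°, 97.4498°), δ = 3137.5/6371 = 0.492466 rad, θ = 54° → φ = 18.9766°, λ = 121.3088°.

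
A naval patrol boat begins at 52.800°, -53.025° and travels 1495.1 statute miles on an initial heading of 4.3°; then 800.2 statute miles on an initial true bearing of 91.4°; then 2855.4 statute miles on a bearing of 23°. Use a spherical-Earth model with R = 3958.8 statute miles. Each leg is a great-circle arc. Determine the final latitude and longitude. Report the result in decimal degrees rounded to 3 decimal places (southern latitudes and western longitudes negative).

latitude 65.729°, longitude 130.613°

Apply the spherical direct solution leg by leg, carrying full precision between legs.
Leg 1: from (52.800°, -53.025°), δ = 1495.1/3958.8 = 0.377665 rad, θ = 4.3° → φ = 74.305°, λ = -47.159°.
Leg 2: from (74.305°, -47.159°), δ = 800.2/3958.8 = 0.202132 rad, θ = 91.4° → φ = 70.354°, λ = -10.507°.
Leg 3: from (70.354°, -10.507°), δ = 2855.4/3958.8 = 0.721279 rad, θ = 23° → φ = 65.729°, λ = 130.613°.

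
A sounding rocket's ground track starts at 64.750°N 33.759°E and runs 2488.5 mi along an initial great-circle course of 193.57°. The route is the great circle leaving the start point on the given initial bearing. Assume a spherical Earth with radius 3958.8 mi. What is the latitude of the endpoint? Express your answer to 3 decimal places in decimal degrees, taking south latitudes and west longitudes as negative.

δ = 2488.5/3958.8 = 0.628600 rad (36.0161°).
Start latitude φ₁ = 1.130101 rad; initial bearing θ = 3.378434 rad.
Applying the spherical law of cosines for sides, sin φ₂ = sin φ₁ cos δ + cos φ₁ sin δ cos θ = 0.487744, so φ₂ = 29.192°.
Δλ = atan2( sin θ sin δ cos φ₁ , cos δ − sin φ₁ sin φ₂ ) = atan2(-0.058853, 0.367709) = -0.158706 rad = -9.093°.
Hence λ₂ = 33.759° + -9.093° = 24.666°.

latitude 29.192°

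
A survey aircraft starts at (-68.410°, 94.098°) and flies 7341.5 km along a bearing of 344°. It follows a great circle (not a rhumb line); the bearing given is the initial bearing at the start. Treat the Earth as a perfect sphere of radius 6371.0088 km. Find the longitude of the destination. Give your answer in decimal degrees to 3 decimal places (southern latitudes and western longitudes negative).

Angular distance δ = d/R = 7341.5 / 6371.0088 = 1.152329 rad.
With φ₁ = -68.410° = -1.193980 rad and θ = 344° = 6.003933 rad:
Applying the spherical law of cosines for sides, sin φ₂ = sin φ₁ cos δ + cos φ₁ sin δ cos θ = -0.054663, so φ₂ = -3.134°.
Δλ = atan2( sin θ sin δ cos φ₁ , cos δ − sin φ₁ sin φ₂ ) = atan2(-0.092673, 0.355533) = -0.254985 rad = -14.610°.
λ₂ = λ₁ + Δλ = 79.488°.

longitude 79.488°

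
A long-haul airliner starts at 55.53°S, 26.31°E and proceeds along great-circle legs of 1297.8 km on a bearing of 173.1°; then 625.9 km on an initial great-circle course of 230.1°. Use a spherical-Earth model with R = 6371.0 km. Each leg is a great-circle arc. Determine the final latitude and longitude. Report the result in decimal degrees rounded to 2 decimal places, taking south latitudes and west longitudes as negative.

latitude -70.24°, longitude 17.03°

Apply the spherical direct solution leg by leg, carrying full precision between legs.
Leg 1: from (-55.53°, 26.31°), δ = 1297.8/6371 = 0.203704 rad, θ = 173.1° → φ = -67.08°, λ = 29.89°.
Leg 2: from (-67.08°, 29.89°), δ = 625.9/6371 = 0.098242 rad, θ = 230.1° → φ = -70.24°, λ = 17.03°.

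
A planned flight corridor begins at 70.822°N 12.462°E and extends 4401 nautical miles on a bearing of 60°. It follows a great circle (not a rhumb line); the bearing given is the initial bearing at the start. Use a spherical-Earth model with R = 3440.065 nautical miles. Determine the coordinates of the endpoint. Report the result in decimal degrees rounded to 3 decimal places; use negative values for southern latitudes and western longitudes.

latitude 25.387°, longitude 125.803°

The arc subtends δ = 4401/3440.065 = 1.279336 rad at the centre.
Converting: φ₁ = 1.236077 rad, θ = 1.047198 rad.
Destination latitude: φ₂ = arcsin( sin φ₁ cos δ + cos φ₁ sin δ cos θ ) = arcsin(0.428728) = 25.387°.
Δλ = atan2( sin θ sin δ cos φ₁ , cos δ − sin φ₁ sin φ₂ ) = atan2(0.272494, -0.117584) = 1.978168 rad = 113.341°.
λ₂ = 12.462° + 113.341° = 125.803°.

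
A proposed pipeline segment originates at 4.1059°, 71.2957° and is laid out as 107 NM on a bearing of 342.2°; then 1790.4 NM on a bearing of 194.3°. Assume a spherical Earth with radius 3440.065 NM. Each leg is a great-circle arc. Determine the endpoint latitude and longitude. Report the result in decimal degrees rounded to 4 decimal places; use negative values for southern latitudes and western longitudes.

latitude -23.0594°, longitude 63.0767°

Apply the spherical direct solution leg by leg, carrying full precision between legs.
Leg 1: from (4.1059°, 71.2957°), δ = 107/3440.065 = 0.031104 rad, θ = 342.2° → φ = 5.8025°, λ = 70.7482°.
Leg 2: from (5.8025°, 70.7482°), δ = 1790.4/3440.065 = 0.520455 rad, θ = 194.3° → φ = -23.0594°, λ = 63.0767°.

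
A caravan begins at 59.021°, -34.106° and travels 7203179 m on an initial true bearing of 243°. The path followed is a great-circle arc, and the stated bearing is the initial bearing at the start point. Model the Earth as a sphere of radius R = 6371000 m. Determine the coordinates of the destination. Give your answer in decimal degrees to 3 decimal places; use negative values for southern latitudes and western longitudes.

Central angle δ = d/R = 1.130620 rad.
Converting: φ₁ = 1.030111 rad, θ = 4.241150 rad.
Applying the spherical law of cosines for sides, sin φ₂ = sin φ₁ cos δ + cos φ₁ sin δ cos θ = 0.153914, so φ₂ = 8.854°.
For the longitude increment, Δλ = atan2( sin θ sin δ cos φ₁, cos δ − sin φ₁ sin φ₂ ) = atan2(-0.414905, 0.294140) = -54.666°.
Hence λ₂ = -34.106° + -54.666° = -88.772°.

latitude 8.854°, longitude -88.772°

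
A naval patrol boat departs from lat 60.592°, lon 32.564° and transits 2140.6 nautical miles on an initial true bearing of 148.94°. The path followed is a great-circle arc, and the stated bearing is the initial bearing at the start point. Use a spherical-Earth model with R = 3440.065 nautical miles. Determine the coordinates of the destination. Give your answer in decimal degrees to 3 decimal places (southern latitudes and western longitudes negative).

latitude 27.561°, longitude 52.393°

Central angle δ = d/R = 0.622256 rad.
With φ₁ = 60.592° = 1.057530 rad and θ = 148.94° = 2.599493 rad:
sin φ₂ = sin φ₁ cos δ + cos φ₁ sin δ cos θ = (0.871145)(0.812566) + (0.491025)(0.582870)(-0.856627) = 0.462693
φ₂ = asin(0.462693) = 0.481030 rad = 27.561°.
Δλ = atan2( sin θ sin δ cos φ₁ , cos δ − sin φ₁ sin φ₂ ) = atan2(0.147663, 0.409493) = 0.346085 rad = 19.829°.
Hence λ₂ = 32.564° + 19.829° = 52.393°.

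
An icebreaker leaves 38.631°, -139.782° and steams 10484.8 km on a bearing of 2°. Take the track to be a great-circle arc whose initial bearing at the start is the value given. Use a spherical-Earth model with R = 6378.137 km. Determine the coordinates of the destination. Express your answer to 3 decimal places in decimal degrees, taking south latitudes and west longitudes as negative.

latitude 47.142°, longitude 37.285°

δ = 10484.8/6378.137 = 1.643866 rad (94.1866°).
With φ₁ = 38.631° = 0.674238 rad and θ = 2° = 0.034907 rad:
Applying the spherical law of cosines for sides, sin φ₂ = sin φ₁ cos δ + cos φ₁ sin δ cos θ = 0.733047, so φ₂ = 47.142°.
Then Δλ = atan2(0.027190, -0.530647) = 3.090398 rad, from sin θ sin δ cos φ₁ over cos δ − sin φ₁ sin φ₂.
Hence λ₂ = -139.782° + 177.067° = 37.285°.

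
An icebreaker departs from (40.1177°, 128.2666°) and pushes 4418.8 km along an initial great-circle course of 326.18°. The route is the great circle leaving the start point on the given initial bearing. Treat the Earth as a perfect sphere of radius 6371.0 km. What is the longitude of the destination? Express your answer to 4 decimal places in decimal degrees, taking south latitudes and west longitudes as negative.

δ = 4418.8/6371 = 0.693580 rad (39.7392°).
With φ₁ = 40.1177° = 0.700186 rad and θ = 326.18° = 5.692915 rad:
Destination latitude: φ₂ = arcsin( sin φ₁ cos δ + cos φ₁ sin δ cos θ ) = arcsin(0.901647) = 64.3755°.
Then Δλ = atan2(-0.272105, 0.187977) = -0.966255 rad, from sin θ sin δ cos φ₁ over cos δ − sin φ₁ sin φ₂.
Hence λ₂ = 128.2666° + -55.3624° = 72.9042°.

longitude 72.9042°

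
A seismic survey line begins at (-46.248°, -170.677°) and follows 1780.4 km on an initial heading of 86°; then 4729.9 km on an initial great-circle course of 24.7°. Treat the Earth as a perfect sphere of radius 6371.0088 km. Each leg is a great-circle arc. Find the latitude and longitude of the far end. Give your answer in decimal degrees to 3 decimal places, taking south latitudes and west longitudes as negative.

latitude -2.982°, longitude -132.173°

Apply the spherical direct solution leg by leg, carrying full precision between legs.
Leg 1: from (-46.248°, -170.677°), δ = 1780.4/6371.0088 = 0.279453 rad, θ = 86° → φ = -42.923°, λ = -148.606°.
Leg 2: from (-42.923°, -148.606°), δ = 4729.9/6371.0088 = 0.742410 rad, θ = 24.7° → φ = -2.982°, λ = -132.173°.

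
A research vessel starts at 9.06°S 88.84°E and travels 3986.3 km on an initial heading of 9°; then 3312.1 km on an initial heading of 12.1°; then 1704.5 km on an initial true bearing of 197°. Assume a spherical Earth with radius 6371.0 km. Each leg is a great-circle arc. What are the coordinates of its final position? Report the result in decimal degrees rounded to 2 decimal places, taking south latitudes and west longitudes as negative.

Apply the spherical direct solution leg by leg, carrying full precision between legs.
Leg 1: from (-9.06°, 88.84°), δ = 3986.3/6371 = 0.625695 rad, θ = 9° → φ = 26.33°, λ = 94.71°.
Leg 2: from (26.33°, 94.71°), δ = 3312.1/6371 = 0.519871 rad, θ = 12.1° → φ = 55.12°, λ = 105.20°.
Leg 3: from (55.12°, 105.20°), δ = 1704.5/6371 = 0.267540 rad, θ = 197° → φ = 40.28°, λ = 99.38°.

latitude 40.28°, longitude 99.38°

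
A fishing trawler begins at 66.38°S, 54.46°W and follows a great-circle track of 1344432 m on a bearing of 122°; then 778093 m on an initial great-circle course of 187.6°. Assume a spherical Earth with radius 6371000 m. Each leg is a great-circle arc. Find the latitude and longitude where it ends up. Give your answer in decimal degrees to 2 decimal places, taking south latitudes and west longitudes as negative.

latitude -77.02°, longitude -27.09°

Apply the spherical direct solution leg by leg, carrying full precision between legs.
Leg 1: from (-66.38°, -54.46°), δ = 1344432/6371000 = 0.211024 rad, θ = 122° → φ = -70.11°, λ = -22.98°.
Leg 2: from (-70.11°, -22.98°), δ = 778093/6371000 = 0.122130 rad, θ = 187.6° → φ = -77.02°, λ = -27.09°.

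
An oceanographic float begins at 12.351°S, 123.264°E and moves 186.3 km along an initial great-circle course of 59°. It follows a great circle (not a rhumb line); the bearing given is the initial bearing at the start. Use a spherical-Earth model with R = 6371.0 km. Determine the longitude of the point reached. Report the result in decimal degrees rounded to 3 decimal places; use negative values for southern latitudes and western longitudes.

longitude 124.729°

Central angle δ = d/R = 0.029242 rad.
Start latitude φ₁ = -0.215566 rad; initial bearing θ = 1.029744 rad.
sin φ₂ = sin φ₁ cos δ + cos φ₁ sin δ cos θ = (-0.213900)(0.999572) + (0.976856)(0.029238)(0.515038) = -0.199099
φ₂ = asin(-0.199099) = -0.200438 rad = -11.484°.
Δλ = atan2( sin θ sin δ cos φ₁ , cos δ − sin φ₁ sin φ₂ ) = atan2(0.024482, 0.956985) = 0.025576 rad = 1.465°.
λ₂ = λ₁ + Δλ = 124.729°.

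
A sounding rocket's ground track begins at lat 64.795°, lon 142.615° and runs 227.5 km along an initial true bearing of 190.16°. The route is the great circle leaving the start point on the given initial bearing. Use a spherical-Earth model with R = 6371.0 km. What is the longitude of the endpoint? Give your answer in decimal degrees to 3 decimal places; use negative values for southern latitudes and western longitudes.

longitude 141.826°

Central angle δ = d/R = 0.035709 rad.
Start latitude φ₁ = 1.130886 rad; initial bearing θ = 3.318918 rad.
sin φ₂ = sin φ₁ cos δ + cos φ₁ sin δ cos θ = (0.904790)(0.999363) + (0.425858)(0.035701)(-0.984319) = 0.889248
φ₂ = asin(0.889248) = 1.095698 rad = 62.779°.
For the longitude increment, Δλ = atan2( sin θ sin δ cos φ₁, cos δ − sin φ₁ sin φ₂ ) = atan2(-0.002682, 0.194780) = -0.789°.
λ₂ = 142.615° + -0.789° = 141.826°.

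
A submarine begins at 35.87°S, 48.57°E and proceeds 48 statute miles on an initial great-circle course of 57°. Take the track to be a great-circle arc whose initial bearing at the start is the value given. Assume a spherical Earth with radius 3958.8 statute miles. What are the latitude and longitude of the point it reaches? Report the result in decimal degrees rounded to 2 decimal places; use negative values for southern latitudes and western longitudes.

The arc subtends δ = 48/3958.8 = 0.012125 rad at the centre.
Start latitude φ₁ = -0.626050 rad; initial bearing θ = 0.994838 rad.
Destination latitude: φ₂ = arcsin( sin φ₁ cos δ + cos φ₁ sin δ cos θ ) = arcsin(-0.580554) = -35.49°.
Δλ = atan2( sin θ sin δ cos φ₁ , cos δ − sin φ₁ sin φ₂ ) = atan2(0.008240, 0.659752) = 0.012489 rad = 0.72°.
λ₂ = λ₁ + Δλ = 49.29°.

latitude -35.49°, longitude 49.29°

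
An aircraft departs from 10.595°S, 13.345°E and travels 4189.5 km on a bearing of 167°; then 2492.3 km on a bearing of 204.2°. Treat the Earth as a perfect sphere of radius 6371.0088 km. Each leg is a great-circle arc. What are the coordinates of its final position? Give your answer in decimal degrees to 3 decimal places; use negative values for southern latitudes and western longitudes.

latitude -65.930°, longitude 2.434°

Apply the spherical direct solution leg by leg, carrying full precision between legs.
Leg 1: from (-10.595°, 13.345°), δ = 4189.5/6371.0088 = 0.657588 rad, θ = 167° → φ = -46.963°, λ = 24.968°.
Leg 2: from (-46.963°, 24.968°), δ = 2492.3/6371.0088 = 0.391194 rad, θ = 204.2° → φ = -65.930°, λ = 2.434°.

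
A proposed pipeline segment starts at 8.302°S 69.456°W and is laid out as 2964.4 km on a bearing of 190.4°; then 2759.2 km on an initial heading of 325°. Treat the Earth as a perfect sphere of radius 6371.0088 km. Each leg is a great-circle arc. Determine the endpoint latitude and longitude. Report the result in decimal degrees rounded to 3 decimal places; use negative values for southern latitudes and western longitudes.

Apply the spherical direct solution leg by leg, carrying full precision between legs.
Leg 1: from (-8.302°, -69.456°), δ = 2964.4/6371.0088 = 0.465295 rad, θ = 190.4° → φ = -34.453°, λ = -75.093°.
Leg 2: from (-34.453°, -75.093°), δ = 2759.2/6371.0088 = 0.433087 rad, θ = 325° → φ = -13.299°, λ = -89.414°.

latitude -13.299°, longitude -89.414°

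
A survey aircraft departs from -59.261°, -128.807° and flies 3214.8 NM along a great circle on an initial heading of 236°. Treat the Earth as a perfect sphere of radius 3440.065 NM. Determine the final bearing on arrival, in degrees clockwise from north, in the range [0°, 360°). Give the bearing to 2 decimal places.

The arc subtends δ = 3214.8/3440.065 = 0.934517 rad at the centre.
With φ₁ = -59.261° = -1.034300 rad and θ = 236° = 4.118977 rad:
sin φ₂ = sin φ₁ cos δ + cos φ₁ sin δ cos θ = (-0.859505)(0.594207) + (0.511128)(0.804312)(-0.559193) = -0.740611
φ₂ = asin(-0.740611) = -0.833980 rad = -47.784°.
Δλ = atan2( sin θ sin δ cos φ₁ , cos δ − sin φ₁ sin φ₂ ) = atan2(-0.340823, -0.042352) = -1.694427 rad = -97.083°.
λ₂ = -128.807° + -97.083° = -225.890°, normalized to (−180°, 180°] → 134.110°.
The forward bearing on arrival equals the back-azimuth from the destination plus 180°.
Back-azimuth from P₂ (-47.78°, 134.11°) to P₁ (-59.26°, -128.81°), with Δλ' = λ₁ − λ₂ = -262.92°: atan2( sin Δλ' cos φ₁ , cos φ₂ sin φ₁ − sin φ₂ cos φ₁ cos Δλ' ) = 140.90°.
Final bearing = (140.90° + 180°) mod 360° = 320.90°.

final bearing 320.90°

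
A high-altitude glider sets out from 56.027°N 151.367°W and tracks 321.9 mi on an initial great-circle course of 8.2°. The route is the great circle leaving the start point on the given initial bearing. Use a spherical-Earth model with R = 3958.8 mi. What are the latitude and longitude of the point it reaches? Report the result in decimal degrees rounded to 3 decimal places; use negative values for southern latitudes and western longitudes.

latitude 60.632°, longitude -150.013°

The arc subtends δ = 321.9/3958.8 = 0.081313 rad at the centre.
Start latitude φ₁ = 0.977856 rad; initial bearing θ = 0.143117 rad.
sin φ₂ = sin φ₁ cos δ + cos φ₁ sin δ cos θ = (0.829301)(0.996696) + (0.558802)(0.081223)(0.989776) = 0.871484
φ₂ = asin(0.871484) = 1.058221 rad = 60.632°.
Δλ = atan2( sin θ sin δ cos φ₁ , cos δ − sin φ₁ sin φ₂ ) = atan2(0.006474, 0.273973) = 0.023624 rad = 1.354°.
λ₂ = -151.367° + 1.354° = -150.013°.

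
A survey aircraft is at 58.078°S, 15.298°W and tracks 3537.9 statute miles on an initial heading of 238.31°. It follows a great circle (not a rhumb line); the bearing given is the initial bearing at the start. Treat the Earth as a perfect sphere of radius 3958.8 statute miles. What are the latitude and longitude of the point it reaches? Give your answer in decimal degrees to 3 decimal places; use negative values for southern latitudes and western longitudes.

The arc subtends δ = 3537.9/3958.8 = 0.893680 rad at the centre.
Converting: φ₁ = -1.013652 rad, θ = 4.159294 rad.
Destination latitude: φ₂ = arcsin( sin φ₁ cos δ + cos φ₁ sin δ cos θ ) = arcsin(-0.748285) = -48.442°.
Δλ = atan2( sin θ sin δ cos φ₁ , cos δ − sin φ₁ sin φ₂ ) = atan2(-0.350665, -0.008573) = -1.595239 rad = -91.400°.
λ₂ = λ₁ + Δλ = -106.698°.

latitude -48.442°, longitude -106.698°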